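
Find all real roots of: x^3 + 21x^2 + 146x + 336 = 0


Let p(x) = x^3 + 21x^2 + 146x + 336. By the rational root theorem (leading coefficient 1), any rational root is an integer divisor of 336: try ±1, ±2, ... in turn.
Test x = 1: value = 504 ≠ 0.
Test x = -1: value = 210 ≠ 0.
Test x = 2: value = 720 ≠ 0.
Test x = -2: value = 120 ≠ 0.
Test x = 3: value = 990 ≠ 0.
Test x = -3: value = 60 ≠ 0.
Test x = 4: value = 1320 ≠ 0.
Test x = -4: value = 24 ≠ 0.
Test x = 6: value = 2184 ≠ 0.
Test x = -6: value = 0 ✓, so (x + 6) is a factor.
Synthetic division by (x + 6): bring down 1; 1(-6) + 21 = 15; 15(-6) + 146 = 56; 56(-6) + 336 = 0 → quotient x^2 + 15x + 56, remainder 0.
Solve the quadratic x^2 + 15x + 56 = 0: discriminant = 15^2 - 4(1)(56) = 225 - 224 = 1.
sqrt(1) = 1, so x = (-15 ± 1)/2: x = -7 or x = -8.

x = -8, x = -7, x = -6


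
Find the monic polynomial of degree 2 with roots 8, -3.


A monic polynomial with roots 8, -3 is:
p(x) = (x - 8)(x + 3)
After multiplying by (x - 8): x - 8
After multiplying by (x + 3): x^2 - 5x - 24

x^2 - 5x - 24


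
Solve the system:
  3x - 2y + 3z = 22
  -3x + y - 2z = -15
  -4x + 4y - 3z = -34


Using Cramer's rule. Expand each determinant along the first row.
D  = 3*[1*(-3) - (-2)*4] - (-2)*[(-3)*(-3) - (-2)*(-4)] + 3*[(-3)*4 - 1*(-4)]
  = 3*(5) - (-2)*(1) + 3*(-8) = -7
Dx = 22*[1*(-3) - (-2)*4] - (-2)*[(-15)*(-3) - (-2)*(-34)] + 3*[(-15)*4 - 1*(-34)]
  = 22*(5) - (-2)*(-23) + 3*(-26) = -14
Dy = 3*[(-15)*(-3) - (-2)*(-34)] - 22*[(-3)*(-3) - (-2)*(-4)] + 3*[(-3)*(-34) - (-15)*(-4)]
  = 3*(-23) - 22*(1) + 3*(42) = 35
Dz = 3*[1*(-34) - (-15)*4] - (-2)*[(-3)*(-34) - (-15)*(-4)] + 22*[(-3)*4 - 1*(-4)]
  = 3*(26) - (-2)*(42) + 22*(-8) = -14
x = Dx/D = -14/-7 = 2, y = Dy/D = 35/-7 = -5, z = Dz/D = -14/-7 = 2
Check eq1: (3)(2) + (-2)(-5) + (3)(2) = 22 = 22 ✓
Check eq2: (-3)(2) + (1)(-5) + (-2)(2) = -15 = -15 ✓
Check eq3: (-4)(2) + (4)(-5) + (-3)(2) = -34 = -34 ✓

x = 2, y = -5, z = 2


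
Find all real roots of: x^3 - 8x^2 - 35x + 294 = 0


Let p(x) = x^3 - 8x^2 - 35x + 294. By the rational root theorem (leading coefficient 1), any rational root is an integer divisor of 294: try ±1, ±2, ... in turn.
Test x = 1: value = 252 ≠ 0.
Test x = -1: value = 320 ≠ 0.
Test x = 2: value = 200 ≠ 0.
Test x = -2: value = 324 ≠ 0.
Test x = 3: value = 144 ≠ 0.
Test x = -3: value = 300 ≠ 0.
Test x = 6: value = 12 ≠ 0.
Test x = -6: value = 0 ✓, so (x + 6) is a factor.
Synthetic division by (x + 6): bring down 1; 1(-6) - 8 = -14; (-14)(-6) - 35 = 49; 49(-6) + 294 = 0 → quotient x^2 - 14x + 49, remainder 0.
Solve the quadratic x^2 - 14x + 49 = 0: discriminant = (-14)^2 - 4(1)(49) = 196 - 196 = 0.
Discriminant = 0, so a double root: x = 14/2 = 7.

x = -6, x = 7 (multiplicity 2)


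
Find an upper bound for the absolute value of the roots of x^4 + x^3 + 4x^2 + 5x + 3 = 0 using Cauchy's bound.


Cauchy's bound: all roots r satisfy |r| <= 1 + max(|a_i/a_n|) for i = 0,...,n-1
where a_n is the leading coefficient.

Coefficients: [1, 1, 4, 5, 3]
Leading coefficient a_n = 1
Ratios |a_i/a_n|: 1, 4, 5, 3
Maximum ratio: 5
Cauchy's bound: |r| <= 1 + 5 = 6

Upper bound = 6


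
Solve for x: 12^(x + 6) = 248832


Express both sides with the same base.
248832 = 12^5
Since the bases match, equate exponents: x + 6 = 5
So x = 5 - (6) = -1

x = -1


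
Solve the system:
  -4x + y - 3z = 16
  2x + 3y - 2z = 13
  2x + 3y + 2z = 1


Using Cramer's rule. Expand each determinant along the first row.
D  = (-4)*[3*2 - (-2)*3] - 1*[2*2 - (-2)*2] + (-3)*[2*3 - 3*2]
  = (-4)*(12) - 1*(8) + (-3)*(0) = -56
Dx = 16*[3*2 - (-2)*3] - 1*[13*2 - (-2)*1] + (-3)*[13*3 - 3*1]
  = 16*(12) - 1*(28) + (-3)*(36) = 56
Dy = (-4)*[13*2 - (-2)*1] - 16*[2*2 - (-2)*2] + (-3)*[2*1 - 13*2]
  = (-4)*(28) - 16*(8) + (-3)*(-24) = -168
Dz = (-4)*[3*1 - 13*3] - 1*[2*1 - 13*2] + 16*[2*3 - 3*2]
  = (-4)*(-36) - 1*(-24) + 16*(0) = 168
x = Dx/D = 56/-56 = -1, y = Dy/D = -168/-56 = 3, z = Dz/D = 168/-56 = -3
Check eq1: (-4)(-1) + (1)(3) + (-3)(-3) = 16 = 16 ✓
Check eq2: (2)(-1) + (3)(3) + (-2)(-3) = 13 = 13 ✓
Check eq3: (2)(-1) + (3)(3) + (2)(-3) = 1 = 1 ✓

x = -1, y = 3, z = -3


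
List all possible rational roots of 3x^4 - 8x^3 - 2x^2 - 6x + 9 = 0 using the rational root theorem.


Rational root theorem: possible roots are ±p/q where:
  p divides the constant term (9): p ∈ {1, 3, 9}
  q divides the leading coefficient (3): q ∈ {1, 3}

All possible rational roots: -9, -3, -1, -1/3, 1/3, 1, 3, 9

-9, -3, -1, -1/3, 1/3, 1, 3, 9


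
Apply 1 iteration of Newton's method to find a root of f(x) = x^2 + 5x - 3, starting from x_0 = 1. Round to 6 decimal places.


Newton's method: x_(n+1) = x_n - f(x_n)/f'(x_n)
f(x) = x^2 + 5x - 3
f'(x) = 2x + 5

Iteration 1:
  f(1.000000) = 3.000000
  f'(1.000000) = 7.000000
  x_1 = 1.000000 - (3.000000)/(7.000000) = 0.571429

x_1 = 0.571429


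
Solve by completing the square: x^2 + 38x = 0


Start: x^2 + 38x + 0 = 0
Move constant: x^2 + 38x = 0
Half of 38 is 19, squared is 361
Add 361 to both sides: x^2 + 38x + 361 = 361
(x + 19)^2 = 361
x + 19 = ±19
x = -19 + 19 = 0 or x = -19 - 19 = -38

x = -38, x = 0


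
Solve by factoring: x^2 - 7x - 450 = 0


We need two numbers that multiply to -450 and add to -7.
Those numbers are 18 and -25 (since 18 * (-25) = -450 and 18 + (-25) = -7).
So x^2 - 7x - 450 = (x + 18)(x - 25) = 0
Setting each factor to zero: x = -18 or x = 25

x = -18, x = 25


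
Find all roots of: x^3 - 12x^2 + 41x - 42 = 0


Let p(x) = x^3 - 12x^2 + 41x - 42. By the rational root theorem (leading coefficient 1), any rational root is an integer divisor of 42: try ±1, ±2, ... in turn.
Test x = 1: value = -12 ≠ 0.
Test x = -1: value = -96 ≠ 0.
Test x = 2: value = 0 ✓, so (x - 2) is a factor.
Synthetic division by (x - 2): bring down 1; 1(2) - 12 = -10; (-10)(2) + 41 = 21; 21(2) - 42 = 0 → quotient x^2 - 10x + 21, remainder 0.
Solve the quadratic x^2 - 10x + 21 = 0: discriminant = (-10)^2 - 4(1)(21) = 100 - 84 = 16.
sqrt(16) = 4, so x = (10 ± 4)/2: x = 7 or x = 3.
Collecting all roots found:

x = 2, x = 3, x = 7


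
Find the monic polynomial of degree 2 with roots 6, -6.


A monic polynomial with roots 6, -6 is:
p(x) = (x - 6)(x + 6)
After multiplying by (x - 6): x - 6
After multiplying by (x + 6): x^2 - 36

x^2 - 36


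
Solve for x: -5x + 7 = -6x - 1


Starting with: -5x + 7 = -6x - 1
Move all x terms to left: (-5 + 6)x = -1 - 7
Simplify: x = -8
Divide both sides by 1: x = -8

x = -8


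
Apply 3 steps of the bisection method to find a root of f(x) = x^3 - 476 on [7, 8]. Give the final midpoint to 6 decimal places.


f(x) = x^3 - 476
f(7) = -133 < 0
f(8) = 36 > 0

Step 1: midpoint = (7.000000 + 8.000000)/2 = 7.500000
  f(7.500000) = -54.125000
  f(mid) < 0, so root is in [7.500000, 8.000000]

Step 2: midpoint = (7.500000 + 8.000000)/2 = 7.750000
  f(7.750000) = -10.515625
  f(mid) < 0, so root is in [7.750000, 8.000000]

Step 3: midpoint = (7.750000 + 8.000000)/2 = 7.875000
  f(7.875000) = 12.373047
  f(mid) > 0, so root is in [7.750000, 7.875000]

midpoint = 7.875000


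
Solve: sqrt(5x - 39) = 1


Square both sides: 5x - 39 = 1^2 = 1
5x = 1 + 39 = 40
x = 8
Check: sqrt(5*8 - 39) = sqrt(1) = 1 ✓

x = 8


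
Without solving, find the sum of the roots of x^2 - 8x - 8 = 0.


By Vieta's formulas for ax^2 + bx + c = 0:
  Sum of roots = -b/a
  Product of roots = c/a

Here a = 1, b = -8, c = -8
Sum = -(-8)/1 = 8
Product = -8/1 = -8

Sum = 8


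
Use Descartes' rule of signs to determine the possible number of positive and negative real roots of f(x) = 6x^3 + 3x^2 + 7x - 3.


Descartes' rule of signs:

For positive roots, count sign changes in f(x) = 6x^3 + 3x^2 + 7x - 3:
Signs of coefficients: +, +, +, -
Number of sign changes: 1
Possible positive real roots: 1

For negative roots, examine f(-x) = -6x^3 + 3x^2 - 7x - 3:
Signs of coefficients: -, +, -, -
Number of sign changes: 2
Possible negative real roots: 2, 0

Positive roots: 1; Negative roots: 2 or 0


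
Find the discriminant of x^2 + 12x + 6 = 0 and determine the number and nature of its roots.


For ax^2 + bx + c = 0, discriminant D = b^2 - 4ac
Here a = 1, b = 12, c = 6
D = (12)^2 - 4(1)(6) = 144 - 24 = 120

D = 120 > 0 but not a perfect square
The equation has 2 distinct real irrational roots.

Discriminant = 120, 2 distinct real irrational roots


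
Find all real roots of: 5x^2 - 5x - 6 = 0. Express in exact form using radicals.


Using the quadratic formula: x = (-b ± sqrt(b^2 - 4ac)) / (2a)
Here a = 5, b = -5, c = -6
Discriminant = b^2 - 4ac = (-5)^2 - 4(5)(-6) = 25 + 120 = 145
Since discriminant = 145 > 0, there are two real roots.
x = (5 ± sqrt(145)) / 10
Numerically: x ≈ 1.7042 or x ≈ -0.7042

x = (5 + sqrt(145)) / 10 or x = (5 - sqrt(145)) / 10


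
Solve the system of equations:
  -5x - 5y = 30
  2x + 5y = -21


Using Cramer's rule:
Determinant D = (-5)(5) - (2)(-5) = -25 + 10 = -15
Dx = (30)(5) - (-21)(-5) = 150 - 105 = 45
Dy = (-5)(-21) - (2)(30) = 105 - 60 = 45
x = Dx/D = 45/-15 = -3
y = Dy/D = 45/-15 = -3

x = -3, y = -3


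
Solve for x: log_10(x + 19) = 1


Convert to exponential form: x + 19 = 10^1 = 10
x = 10 - 19 = -9
Check: log_10(-9 + 19) = log_10(10) = log_10(10) = 1 ✓

x = -9


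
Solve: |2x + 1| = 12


An absolute value equation |expr| = 12 gives two cases:
Case 1: 2x + 1 = 12
  2x = 11, so x = 11/2
Case 2: 2x + 1 = -12
  2x = -13, so x = -13/2

x = -13/2, x = 11/2


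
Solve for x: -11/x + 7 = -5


Subtract 7 from both sides: -11/x = -12
Multiply both sides by x: -11 = -12 * x
Divide by -12: x = 11/12

x = 11/12


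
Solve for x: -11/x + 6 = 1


Subtract 6 from both sides: -11/x = -5
Multiply both sides by x: -11 = -5 * x
Divide by -5: x = 11/5

x = 11/5


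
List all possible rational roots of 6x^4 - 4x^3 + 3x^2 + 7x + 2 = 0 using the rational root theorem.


Rational root theorem: possible roots are ±p/q where:
  p divides the constant term (2): p ∈ {1, 2}
  q divides the leading coefficient (6): q ∈ {1, 2, 3, 6}

All possible rational roots: -2, -1, -2/3, -1/2, -1/3, -1/6, 1/6, 1/3, 1/2, 2/3, 1, 2

-2, -1, -2/3, -1/2, -1/3, -1/6, 1/6, 1/3, 1/2, 2/3, 1, 2


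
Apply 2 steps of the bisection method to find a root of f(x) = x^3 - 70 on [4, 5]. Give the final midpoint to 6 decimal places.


f(x) = x^3 - 70
f(4) = -6 < 0
f(5) = 55 > 0

Step 1: midpoint = (4.000000 + 5.000000)/2 = 4.500000
  f(4.500000) = 21.125000
  f(mid) > 0, so root is in [4.000000, 4.500000]

Step 2: midpoint = (4.000000 + 4.500000)/2 = 4.250000
  f(4.250000) = 6.765625
  f(mid) > 0, so root is in [4.000000, 4.250000]

midpoint = 4.250000


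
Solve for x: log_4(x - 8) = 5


Convert to exponential form: x - 8 = 4^5 = 1024
x = 1024 + 8 = 1032
Check: log_4(1032 - 8) = log_4(1024) = log_4(1024) = 5 ✓

x = 1032


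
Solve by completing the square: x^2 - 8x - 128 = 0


Start: x^2 - 8x - 128 = 0
Move constant: x^2 - 8x = 128
Half of -8 is -4, squared is 16
Add 16 to both sides: x^2 - 8x + 16 = 144
(x - 4)^2 = 144
x - 4 = ±12
x = 4 + 12 = 16 or x = 4 - 12 = -8

x = -8, x = 16


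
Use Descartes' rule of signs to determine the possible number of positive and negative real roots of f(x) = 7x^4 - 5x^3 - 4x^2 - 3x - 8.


Descartes' rule of signs:

For positive roots, count sign changes in f(x) = 7x^4 - 5x^3 - 4x^2 - 3x - 8:
Signs of coefficients: +, -, -, -, -
Number of sign changes: 1
Possible positive real roots: 1

For negative roots, examine f(-x) = 7x^4 + 5x^3 - 4x^2 + 3x - 8:
Signs of coefficients: +, +, -, +, -
Number of sign changes: 3
Possible negative real roots: 3, 1

Positive roots: 1; Negative roots: 3 or 1


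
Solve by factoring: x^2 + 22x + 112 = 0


We need two numbers that multiply to 112 and add to 22.
Those numbers are 14 and 8 (since 14 * 8 = 112 and 14 + 8 = 22).
So x^2 + 22x + 112 = (x + 14)(x + 8) = 0
Setting each factor to zero: x = -14 or x = -8

x = -14, x = -8


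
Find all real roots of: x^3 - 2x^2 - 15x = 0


The constant term is 0, so x = 0 is a root. Factor out x:
  x(x^2 - 2x - 15) = 0
Solve the quadratic x^2 - 2x - 15 = 0: discriminant = (-2)^2 - 4(1)(-15) = 4 + 60 = 64.
sqrt(64) = 8, so x = (2 ± 8)/2: x = 5 or x = -3.

x = -3, x = 0, x = 5


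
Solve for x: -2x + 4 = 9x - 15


Starting with: -2x + 4 = 9x - 15
Move all x terms to left: (-2 - 9)x = -15 - 4
Simplify: -11x = -19
Divide both sides by -11: x = 19/11

x = 19/11


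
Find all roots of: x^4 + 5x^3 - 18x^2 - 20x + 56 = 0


Let p(x) = x^4 + 5x^3 - 18x^2 - 20x + 56. By the rational root theorem (leading coefficient 1), any rational root is an integer divisor of 56: try ±1, ±2, ... in turn.
Test x = 1: value = 24 ≠ 0.
Test x = -1: value = 54 ≠ 0.
Test x = 2: value = 0 ✓, so (x - 2) is a factor.
Synthetic division by (x - 2): bring down 1; 1(2) + 5 = 7; 7(2) - 18 = -4; (-4)(2) - 20 = -28; (-28)(2) + 56 = 0 → quotient x^3 + 7x^2 - 4x - 28, remainder 0.
Continue with the quotient x^3 + 7x^2 - 4x - 28 (candidates must divide 28; re-test x = 2 first in case it repeats).
Test x = 2: value = 0 ✓, so (x - 2) is a factor.
Synthetic division by (x - 2): bring down 1; 1(2) + 7 = 9; 9(2) - 4 = 14; 14(2) - 28 = 0 → quotient x^2 + 9x + 14, remainder 0.
Solve the quadratic x^2 + 9x + 14 = 0: discriminant = 9^2 - 4(1)(14) = 81 - 56 = 25.
sqrt(25) = 5, so x = (-9 ± 5)/2: x = -2 or x = -7.
Collecting all roots found:

x = -7, x = -2, x = 2 (multiplicity 2)


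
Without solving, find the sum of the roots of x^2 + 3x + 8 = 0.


By Vieta's formulas for ax^2 + bx + c = 0:
  Sum of roots = -b/a
  Product of roots = c/a

Here a = 1, b = 3, c = 8
Sum = -(3)/1 = -3
Product = 8/1 = 8

Sum = -3


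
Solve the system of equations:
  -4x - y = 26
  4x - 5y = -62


Using Cramer's rule:
Determinant D = (-4)(-5) - (4)(-1) = 20 + 4 = 24
Dx = (26)(-5) - (-62)(-1) = -130 - 62 = -192
Dy = (-4)(-62) - (4)(26) = 248 - 104 = 144
x = Dx/D = -192/24 = -8
y = Dy/D = 144/24 = 6

x = -8, y = 6


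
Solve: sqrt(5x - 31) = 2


Square both sides: 5x - 31 = 2^2 = 4
5x = 4 + 31 = 35
x = 7
Check: sqrt(5*7 - 31) = sqrt(4) = 2 ✓

x = 7


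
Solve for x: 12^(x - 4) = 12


Express both sides with the same base.
12 = 12^1
Since the bases match, equate exponents: x - 4 = 1
So x = 1 - (-4) = 5

x = 5


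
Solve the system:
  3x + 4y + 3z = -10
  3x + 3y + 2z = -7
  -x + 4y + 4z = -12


Using Cramer's rule. Expand each determinant along the first row.
D  = 3*[3*4 - 2*4] - 4*[3*4 - 2*(-1)] + 3*[3*4 - 3*(-1)]
  = 3*(4) - 4*(14) + 3*(15) = 1
Dx = (-10)*[3*4 - 2*4] - 4*[(-7)*4 - 2*(-12)] + 3*[(-7)*4 - 3*(-12)]
  = (-10)*(4) - 4*(-4) + 3*(8) = 0
Dy = 3*[(-7)*4 - 2*(-12)] - (-10)*[3*4 - 2*(-1)] + 3*[3*(-12) - (-7)*(-1)]
  = 3*(-4) - (-10)*(14) + 3*(-43) = -1
Dz = 3*[3*(-12) - (-7)*4] - 4*[3*(-12) - (-7)*(-1)] + (-10)*[3*4 - 3*(-1)]
  = 3*(-8) - 4*(-43) + (-10)*(15) = -2
x = Dx/D = 0/1 = 0, y = Dy/D = -1/1 = -1, z = Dz/D = -2/1 = -2
Check eq1: (3)(0) + (4)(-1) + (3)(-2) = -10 = -10 ✓
Check eq2: (3)(0) + (3)(-1) + (2)(-2) = -7 = -7 ✓
Check eq3: (-1)(0) + (4)(-1) + (4)(-2) = -12 = -12 ✓

x = 0, y = -1, z = -2


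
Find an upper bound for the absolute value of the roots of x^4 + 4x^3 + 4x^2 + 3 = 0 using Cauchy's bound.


Cauchy's bound: all roots r satisfy |r| <= 1 + max(|a_i/a_n|) for i = 0,...,n-1
where a_n is the leading coefficient.

Coefficients: [1, 4, 4, 0, 3]
Leading coefficient a_n = 1
Ratios |a_i/a_n|: 4, 4, 0, 3
Maximum ratio: 4
Cauchy's bound: |r| <= 1 + 4 = 5

Upper bound = 5


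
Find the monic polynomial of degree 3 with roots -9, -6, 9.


A monic polynomial with roots -9, -6, 9 is:
p(x) = (x + 9)(x + 6)(x - 9)
After multiplying by (x + 9): x + 9
After multiplying by (x + 6): x^2 + 15x + 54
After multiplying by (x - 9): x^3 + 6x^2 - 81x - 486

x^3 + 6x^2 - 81x - 486


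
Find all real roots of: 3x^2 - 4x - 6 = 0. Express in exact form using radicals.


Using the quadratic formula: x = (-b ± sqrt(b^2 - 4ac)) / (2a)
Here a = 3, b = -4, c = -6
Discriminant = b^2 - 4ac = (-4)^2 - 4(3)(-6) = 16 + 72 = 88
Since discriminant = 88 > 0, there are two real roots.
x = (4 ± 2*sqrt(22)) / 6
Simplifying: x = (2 ± sqrt(22)) / 3
Numerically: x ≈ 2.2301 or x ≈ -0.8968

x = (2 + sqrt(22)) / 3 or x = (2 - sqrt(22)) / 3


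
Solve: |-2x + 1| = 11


An absolute value equation |expr| = 11 gives two cases:
Case 1: -2x + 1 = 11
  -2x = 10, so x = -5
Case 2: -2x + 1 = -11
  -2x = -12, so x = 6

x = -5, x = 6


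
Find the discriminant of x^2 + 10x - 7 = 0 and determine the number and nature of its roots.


For ax^2 + bx + c = 0, discriminant D = b^2 - 4ac
Here a = 1, b = 10, c = -7
D = (10)^2 - 4(1)(-7) = 100 + 28 = 128

D = 128 > 0 but not a perfect square
The equation has 2 distinct real irrational roots.

Discriminant = 128, 2 distinct real irrational roots


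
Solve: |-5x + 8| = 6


An absolute value equation |expr| = 6 gives two cases:
Case 1: -5x + 8 = 6
  -5x = -2, so x = 2/5
Case 2: -5x + 8 = -6
  -5x = -14, so x = 14/5

x = 2/5, x = 14/5


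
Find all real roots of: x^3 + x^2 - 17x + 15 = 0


Let p(x) = x^3 + x^2 - 17x + 15. By the rational root theorem (leading coefficient 1), any rational root is an integer divisor of 15: try ±1, ±2, ... in turn.
Test x = 1: value = 0 ✓, so (x - 1) is a factor.
Synthetic division by (x - 1): bring down 1; 1(1) + 1 = 2; 2(1) - 17 = -15; (-15)(1) + 15 = 0 → quotient x^2 + 2x - 15, remainder 0.
Solve the quadratic x^2 + 2x - 15 = 0: discriminant = 2^2 - 4(1)(-15) = 4 + 60 = 64.
sqrt(64) = 8, so x = (-2 ± 8)/2: x = 3 or x = -5.

x = -5, x = 1, x = 3


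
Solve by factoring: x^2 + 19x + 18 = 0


We need two numbers that multiply to 18 and add to 19.
Those numbers are 18 and 1 (since 18 * 1 = 18 and 18 + 1 = 19).
So x^2 + 19x + 18 = (x + 18)(x + 1) = 0
Setting each factor to zero: x = -18 or x = -1

x = -18, x = -1


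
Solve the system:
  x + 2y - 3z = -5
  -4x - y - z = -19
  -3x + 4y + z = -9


Using Cramer's rule. Expand each determinant along the first row.
D  = 1*[(-1)*1 - (-1)*4] - 2*[(-4)*1 - (-1)*(-3)] + (-3)*[(-4)*4 - (-1)*(-3)]
  = 1*(3) - 2*(-7) + (-3)*(-19) = 74
Dx = (-5)*[(-1)*1 - (-1)*4] - 2*[(-19)*1 - (-1)*(-9)] + (-3)*[(-19)*4 - (-1)*(-9)]
  = (-5)*(3) - 2*(-28) + (-3)*(-85) = 296
Dy = 1*[(-19)*1 - (-1)*(-9)] - (-5)*[(-4)*1 - (-1)*(-3)] + (-3)*[(-4)*(-9) - (-19)*(-3)]
  = 1*(-28) - (-5)*(-7) + (-3)*(-21) = 0
Dz = 1*[(-1)*(-9) - (-19)*4] - 2*[(-4)*(-9) - (-19)*(-3)] + (-5)*[(-4)*4 - (-1)*(-3)]
  = 1*(85) - 2*(-21) + (-5)*(-19) = 222
x = Dx/D = 296/74 = 4, y = Dy/D = 0/74 = 0, z = Dz/D = 222/74 = 3
Check eq1: (1)(4) + (2)(0) + (-3)(3) = -5 = -5 ✓
Check eq2: (-4)(4) + (-1)(0) + (-1)(3) = -19 = -19 ✓
Check eq3: (-3)(4) + (4)(0) + (1)(3) = -9 = -9 ✓

x = 4, y = 0, z = 3


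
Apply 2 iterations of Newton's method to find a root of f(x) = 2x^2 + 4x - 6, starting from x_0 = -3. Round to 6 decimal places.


Newton's method: x_(n+1) = x_n - f(x_n)/f'(x_n)
f(x) = 2x^2 + 4x - 6
f'(x) = 4x + 4

Iteration 1:
  f(-3.000000) = 0.000000
  f'(-3.000000) = -8.000000
  x_1 = -3.000000 - (0.000000)/(-8.000000) = -3.000000

Iteration 2:
  f(-3.000000) = 0.000000
  f'(-3.000000) = -8.000000
  x_2 = -3.000000 - (0.000000)/(-8.000000) = -3.000000

x_2 = -3.000000


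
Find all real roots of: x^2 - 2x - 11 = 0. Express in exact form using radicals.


Using the quadratic formula: x = (-b ± sqrt(b^2 - 4ac)) / (2a)
Here a = 1, b = -2, c = -11
Discriminant = b^2 - 4ac = (-2)^2 - 4(1)(-11) = 4 + 44 = 48
Since discriminant = 48 > 0, there are two real roots.
x = (2 ± 4*sqrt(3)) / 2
Simplifying: x = 1 ± 2*sqrt(3)
Numerically: x ≈ 4.4641 or x ≈ -2.4641

x = 1 + 2*sqrt(3) or x = 1 - 2*sqrt(3)


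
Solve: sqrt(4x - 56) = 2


Square both sides: 4x - 56 = 2^2 = 4
4x = 4 + 56 = 60
x = 15
Check: sqrt(4*15 - 56) = sqrt(4) = 2 ✓

x = 15


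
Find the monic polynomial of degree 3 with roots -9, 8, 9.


A monic polynomial with roots -9, 8, 9 is:
p(x) = (x + 9)(x - 8)(x - 9)
After multiplying by (x + 9): x + 9
After multiplying by (x - 8): x^2 + x - 72
After multiplying by (x - 9): x^3 - 8x^2 - 81x + 648

x^3 - 8x^2 - 81x + 648


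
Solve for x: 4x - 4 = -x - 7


Starting with: 4x - 4 = -x - 7
Move all x terms to left: (4 + 1)x = -7 + 4
Simplify: 5x = -3
Divide both sides by 5: x = -3/5

x = -3/5


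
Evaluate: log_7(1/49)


We need the exponent such that 7^? = 1/49
7^(-2) = 1/7^2 = 1/49
Therefore log_7(1/49) = -2

-2


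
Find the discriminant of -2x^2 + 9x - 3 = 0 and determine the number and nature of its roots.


For ax^2 + bx + c = 0, discriminant D = b^2 - 4ac
Here a = -2, b = 9, c = -3
D = (9)^2 - 4(-2)(-3) = 81 - 24 = 57

D = 57 > 0 but not a perfect square
The equation has 2 distinct real irrational roots.

Discriminant = 57, 2 distinct real irrational roots


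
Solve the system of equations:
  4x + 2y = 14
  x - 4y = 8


Using Cramer's rule:
Determinant D = (4)(-4) - (1)(2) = -16 - 2 = -18
Dx = (14)(-4) - (8)(2) = -56 - 16 = -72
Dy = (4)(8) - (1)(14) = 32 - 14 = 18
x = Dx/D = -72/-18 = 4
y = Dy/D = 18/-18 = -1

x = 4, y = -1


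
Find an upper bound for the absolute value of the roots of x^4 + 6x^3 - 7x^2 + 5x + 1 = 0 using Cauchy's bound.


Cauchy's bound: all roots r satisfy |r| <= 1 + max(|a_i/a_n|) for i = 0,...,n-1
where a_n is the leading coefficient.

Coefficients: [1, 6, -7, 5, 1]
Leading coefficient a_n = 1
Ratios |a_i/a_n|: 6, 7, 5, 1
Maximum ratio: 7
Cauchy's bound: |r| <= 1 + 7 = 8

Upper bound = 8


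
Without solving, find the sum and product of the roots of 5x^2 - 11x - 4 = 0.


By Vieta's formulas for ax^2 + bx + c = 0:
  Sum of roots = -b/a
  Product of roots = c/a

Here a = 5, b = -11, c = -4
Sum = -(-11)/5 = 11/5
Product = -4/5 = -4/5

Sum = 11/5, Product = -4/5


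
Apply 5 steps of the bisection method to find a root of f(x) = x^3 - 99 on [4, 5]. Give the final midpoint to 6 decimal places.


f(x) = x^3 - 99
f(4) = -35 < 0
f(5) = 26 > 0

Step 1: midpoint = (4.000000 + 5.000000)/2 = 4.500000
  f(4.500000) = -7.875000
  f(mid) < 0, so root is in [4.500000, 5.000000]

Step 2: midpoint = (4.500000 + 5.000000)/2 = 4.750000
  f(4.750000) = 8.171875
  f(mid) > 0, so root is in [4.500000, 4.750000]

Step 3: midpoint = (4.500000 + 4.750000)/2 = 4.625000
  f(4.625000) = -0.068359
  f(mid) < 0, so root is in [4.625000, 4.750000]

Step 4: midpoint = (4.625000 + 4.750000)/2 = 4.687500
  f(4.687500) = 3.996826
  f(mid) > 0, so root is in [4.625000, 4.687500]

Step 5: midpoint = (4.625000 + 4.687500)/2 = 4.656250
  f(4.656250) = 1.950592
  f(mid) > 0, so root is in [4.625000, 4.656250]

midpoint = 4.656250


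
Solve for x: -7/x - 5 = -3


Subtract -5 from both sides: -7/x = 2
Multiply both sides by x: -7 = 2 * x
Divide by 2: x = -7/2

x = -7/2


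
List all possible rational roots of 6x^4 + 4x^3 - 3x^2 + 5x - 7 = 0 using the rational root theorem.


Rational root theorem: possible roots are ±p/q where:
  p divides the constant term (-7): p ∈ {1, 7}
  q divides the leading coefficient (6): q ∈ {1, 2, 3, 6}

All possible rational roots: -7, -7/2, -7/3, -7/6, -1, -1/2, -1/3, -1/6, 1/6, 1/3, 1/2, 1, 7/6, 7/3, 7/2, 7

-7, -7/2, -7/3, -7/6, -1, -1/2, -1/3, -1/6, 1/6, 1/3, 1/2, 1, 7/6, 7/3, 7/2, 7


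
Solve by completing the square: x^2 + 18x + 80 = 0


Start: x^2 + 18x + 80 = 0
Move constant: x^2 + 18x = -80
Half of 18 is 9, squared is 81
Add 81 to both sides: x^2 + 18x + 81 = 1
(x + 9)^2 = 1
x + 9 = ±1
x = -9 + 1 = -8 or x = -9 - 1 = -10

x = -10, x = -8


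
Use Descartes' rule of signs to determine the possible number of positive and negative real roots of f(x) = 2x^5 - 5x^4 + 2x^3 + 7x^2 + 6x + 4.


Descartes' rule of signs:

For positive roots, count sign changes in f(x) = 2x^5 - 5x^4 + 2x^3 + 7x^2 + 6x + 4:
Signs of coefficients: +, -, +, +, +, +
Number of sign changes: 2
Possible positive real roots: 2, 0

For negative roots, examine f(-x) = -2x^5 - 5x^4 - 2x^3 + 7x^2 - 6x + 4:
Signs of coefficients: -, -, -, +, -, +
Number of sign changes: 3
Possible negative real roots: 3, 1

Positive roots: 2 or 0; Negative roots: 3 or 1


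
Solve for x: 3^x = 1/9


Express both sides with the same base.
1/9 = 3^(-2)
Since the bases match: x = -2

x = -2


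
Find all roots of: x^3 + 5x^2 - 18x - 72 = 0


Let p(x) = x^3 + 5x^2 - 18x - 72. By the rational root theorem (leading coefficient 1), any rational root is an integer divisor of 72: try ±1, ±2, ... in turn.
Test x = 1: value = -84 ≠ 0.
Test x = -1: value = -50 ≠ 0.
Test x = 2: value = -80 ≠ 0.
Test x = -2: value = -24 ≠ 0.
Test x = 3: value = -54 ≠ 0.
Test x = -3: value = 0 ✓, so (x + 3) is a factor.
Synthetic division by (x + 3): bring down 1; 1(-3) + 5 = 2; 2(-3) - 18 = -24; (-24)(-3) - 72 = 0 → quotient x^2 + 2x - 24, remainder 0.
Solve the quadratic x^2 + 2x - 24 = 0: discriminant = 2^2 - 4(1)(-24) = 4 + 96 = 100.
sqrt(100) = 10, so x = (-2 ± 10)/2: x = 4 or x = -6.
Collecting all roots found:

x = -6, x = -3, x = 4


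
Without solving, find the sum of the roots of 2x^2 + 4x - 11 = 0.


By Vieta's formulas for ax^2 + bx + c = 0:
  Sum of roots = -b/a
  Product of roots = c/a

Here a = 2, b = 4, c = -11
Sum = -(4)/2 = -2
Product = -11/2 = -11/2

Sum = -2


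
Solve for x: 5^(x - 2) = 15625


Express both sides with the same base.
15625 = 5^6
Since the bases match, equate exponents: x - 2 = 6
So x = 6 - (-2) = 8

x = 8


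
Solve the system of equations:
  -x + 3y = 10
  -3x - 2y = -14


Using Cramer's rule:
Determinant D = (-1)(-2) - (-3)(3) = 2 + 9 = 11
Dx = (10)(-2) - (-14)(3) = -20 + 42 = 22
Dy = (-1)(-14) - (-3)(10) = 14 + 30 = 44
x = Dx/D = 22/11 = 2
y = Dy/D = 44/11 = 4

x = 2, y = 4


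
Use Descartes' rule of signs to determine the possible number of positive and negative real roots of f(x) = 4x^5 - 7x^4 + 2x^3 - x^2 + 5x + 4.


Descartes' rule of signs:

For positive roots, count sign changes in f(x) = 4x^5 - 7x^4 + 2x^3 - x^2 + 5x + 4:
Signs of coefficients: +, -, +, -, +, +
Number of sign changes: 4
Possible positive real roots: 4, 2, 0

For negative roots, examine f(-x) = -4x^5 - 7x^4 - 2x^3 - x^2 - 5x + 4:
Signs of coefficients: -, -, -, -, -, +
Number of sign changes: 1
Possible negative real roots: 1

Positive roots: 4 or 2 or 0; Negative roots: 1


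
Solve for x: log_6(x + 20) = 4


Convert to exponential form: x + 20 = 6^4 = 1296
x = 1296 - 20 = 1276
Check: log_6(1276 + 20) = log_6(1296) = log_6(1296) = 4 ✓

x = 1276


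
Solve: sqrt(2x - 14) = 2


Square both sides: 2x - 14 = 2^2 = 4
2x = 4 + 14 = 18
x = 9
Check: sqrt(2*9 - 14) = sqrt(4) = 2 ✓

x = 9


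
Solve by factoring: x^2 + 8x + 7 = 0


We need two numbers that multiply to 7 and add to 8.
Those numbers are 1 and 7 (since 1 * 7 = 7 and 1 + 7 = 8).
So x^2 + 8x + 7 = (x + 1)(x + 7) = 0
Setting each factor to zero: x = -1 or x = -7

x = -7, x = -1


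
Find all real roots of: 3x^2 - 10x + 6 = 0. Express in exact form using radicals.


Using the quadratic formula: x = (-b ± sqrt(b^2 - 4ac)) / (2a)
Here a = 3, b = -10, c = 6
Discriminant = b^2 - 4ac = (-10)^2 - 4(3)(6) = 100 - 72 = 28
Since discriminant = 28 > 0, there are two real roots.
x = (10 ± 2*sqrt(7)) / 6
Simplifying: x = (5 ± sqrt(7)) / 3
Numerically: x ≈ 2.5486 or x ≈ 0.7847

x = (5 + sqrt(7)) / 3 or x = (5 - sqrt(7)) / 3


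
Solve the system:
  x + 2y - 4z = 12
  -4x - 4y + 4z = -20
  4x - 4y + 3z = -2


Using Cramer's rule. Expand each determinant along the first row.
D  = 1*[(-4)*3 - 4*(-4)] - 2*[(-4)*3 - 4*4] + (-4)*[(-4)*(-4) - (-4)*4]
  = 1*(4) - 2*(-28) + (-4)*(32) = -68
Dx = 12*[(-4)*3 - 4*(-4)] - 2*[(-20)*3 - 4*(-2)] + (-4)*[(-20)*(-4) - (-4)*(-2)]
  = 12*(4) - 2*(-52) + (-4)*(72) = -136
Dy = 1*[(-20)*3 - 4*(-2)] - 12*[(-4)*3 - 4*4] + (-4)*[(-4)*(-2) - (-20)*4]
  = 1*(-52) - 12*(-28) + (-4)*(88) = -68
Dz = 1*[(-4)*(-2) - (-20)*(-4)] - 2*[(-4)*(-2) - (-20)*4] + 12*[(-4)*(-4) - (-4)*4]
  = 1*(-72) - 2*(88) + 12*(32) = 136
x = Dx/D = -136/-68 = 2, y = Dy/D = -68/-68 = 1, z = Dz/D = 136/-68 = -2
Check eq1: (1)(2) + (2)(1) + (-4)(-2) = 12 = 12 ✓
Check eq2: (-4)(2) + (-4)(1) + (4)(-2) = -20 = -20 ✓
Check eq3: (4)(2) + (-4)(1) + (3)(-2) = -2 = -2 ✓

x = 2, y = 1, z = -2


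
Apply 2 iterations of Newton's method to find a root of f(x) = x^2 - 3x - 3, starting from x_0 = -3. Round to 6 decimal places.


Newton's method: x_(n+1) = x_n - f(x_n)/f'(x_n)
f(x) = x^2 - 3x - 3
f'(x) = 2x - 3

Iteration 1:
  f(-3.000000) = 15.000000
  f'(-3.000000) = -9.000000
  x_1 = -3.000000 - (15.000000)/(-9.000000) = -1.333333

Iteration 2:
  f(-1.333333) = 2.777778
  f'(-1.333333) = -5.666667
  x_2 = -1.333333 - (2.777778)/(-5.666667) = -0.843137

x_2 = -0.843137


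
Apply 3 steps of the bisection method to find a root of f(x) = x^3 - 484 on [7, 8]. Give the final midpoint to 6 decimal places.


f(x) = x^3 - 484
f(7) = -141 < 0
f(8) = 28 > 0

Step 1: midpoint = (7.000000 + 8.000000)/2 = 7.500000
  f(7.500000) = -62.125000
  f(mid) < 0, so root is in [7.500000, 8.000000]

Step 2: midpoint = (7.500000 + 8.000000)/2 = 7.750000
  f(7.750000) = -18.515625
  f(mid) < 0, so root is in [7.750000, 8.000000]

Step 3: midpoint = (7.750000 + 8.000000)/2 = 7.875000
  f(7.875000) = 4.373047
  f(mid) > 0, so root is in [7.750000, 7.875000]

midpoint = 7.875000


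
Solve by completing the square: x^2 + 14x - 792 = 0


Start: x^2 + 14x - 792 = 0
Move constant: x^2 + 14x = 792
Half of 14 is 7, squared is 49
Add 49 to both sides: x^2 + 14x + 49 = 841
(x + 7)^2 = 841
x + 7 = ±29
x = -7 + 29 = 22 or x = -7 - 29 = -36

x = -36, x = 22


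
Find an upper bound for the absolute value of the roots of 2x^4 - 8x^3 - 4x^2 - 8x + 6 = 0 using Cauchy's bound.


Cauchy's bound: all roots r satisfy |r| <= 1 + max(|a_i/a_n|) for i = 0,...,n-1
where a_n is the leading coefficient.

Coefficients: [2, -8, -4, -8, 6]
Leading coefficient a_n = 2
Ratios |a_i/a_n|: 4, 2, 4, 3
Maximum ratio: 4
Cauchy's bound: |r| <= 1 + 4 = 5

Upper bound = 5


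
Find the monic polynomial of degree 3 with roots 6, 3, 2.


A monic polynomial with roots 6, 3, 2 is:
p(x) = (x - 6)(x - 3)(x - 2)
After multiplying by (x - 6): x - 6
After multiplying by (x - 3): x^2 - 9x + 18
After multiplying by (x - 2): x^3 - 11x^2 + 36x - 36

x^3 - 11x^2 + 36x - 36


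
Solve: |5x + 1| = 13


An absolute value equation |expr| = 13 gives two cases:
Case 1: 5x + 1 = 13
  5x = 12, so x = 12/5
Case 2: 5x + 1 = -13
  5x = -14, so x = -14/5

x = -14/5, x = 12/5


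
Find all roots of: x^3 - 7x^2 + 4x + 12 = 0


Let p(x) = x^3 - 7x^2 + 4x + 12. By the rational root theorem (leading coefficient 1), any rational root is an integer divisor of 12: try ±1, ±2, ... in turn.
Test x = 1: value = 10 ≠ 0.
Test x = -1: value = 0 ✓, so (x + 1) is a factor.
Synthetic division by (x + 1): bring down 1; 1(-1) - 7 = -8; (-8)(-1) + 4 = 12; 12(-1) + 12 = 0 → quotient x^2 - 8x + 12, remainder 0.
Solve the quadratic x^2 - 8x + 12 = 0: discriminant = (-8)^2 - 4(1)(12) = 64 - 48 = 16.
sqrt(16) = 4, so x = (8 ± 4)/2: x = 6 or x = 2.
Collecting all roots found:

x = -1, x = 2, x = 6


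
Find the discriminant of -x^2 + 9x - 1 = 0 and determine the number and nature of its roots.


For ax^2 + bx + c = 0, discriminant D = b^2 - 4ac
Here a = -1, b = 9, c = -1
D = (9)^2 - 4(-1)(-1) = 81 - 4 = 77

D = 77 > 0 but not a perfect square
The equation has 2 distinct real irrational roots.

Discriminant = 77, 2 distinct real irrational roots


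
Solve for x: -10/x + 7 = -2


Subtract 7 from both sides: -10/x = -9
Multiply both sides by x: -10 = -9 * x
Divide by -9: x = 10/9

x = 10/9


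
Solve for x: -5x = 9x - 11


Starting with: -5x = 9x - 11
Move all x terms to left: (-5 - 9)x = -11 - 0
Simplify: -14x = -11
Divide both sides by -14: x = 11/14

x = 11/14


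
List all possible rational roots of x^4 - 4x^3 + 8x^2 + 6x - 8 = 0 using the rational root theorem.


Rational root theorem: possible roots are ±p/q where:
  p divides the constant term (-8): p ∈ {1, 2, 4, 8}
  q divides the leading coefficient (1): q ∈ {1}

All possible rational roots: -8, -4, -2, -1, 1, 2, 4, 8

-8, -4, -2, -1, 1, 2, 4, 8


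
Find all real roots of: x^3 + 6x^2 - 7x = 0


The constant term is 0, so x = 0 is a root. Factor out x:
  x(x^2 + 6x - 7) = 0
Solve the quadratic x^2 + 6x - 7 = 0: discriminant = 6^2 - 4(1)(-7) = 36 + 28 = 64.
sqrt(64) = 8, so x = (-6 ± 8)/2: x = 1 or x = -7.

x = -7, x = 0, x = 1


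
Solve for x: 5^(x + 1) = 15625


Express both sides with the same base.
15625 = 5^6
Since the bases match, equate exponents: x + 1 = 6
So x = 6 - (1) = 5

x = 5


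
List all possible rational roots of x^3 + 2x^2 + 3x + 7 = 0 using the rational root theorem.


Rational root theorem: possible roots are ±p/q where:
  p divides the constant term (7): p ∈ {1, 7}
  q divides the leading coefficient (1): q ∈ {1}

All possible rational roots: -7, -1, 1, 7

-7, -1, 1, 7


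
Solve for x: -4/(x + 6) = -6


Multiply both sides by (x + 6): -4 = -6(x + 6)
Distribute: -4 = -6x - 36
-6x = -4 + 36 = 32
x = -16/3

x = -16/3


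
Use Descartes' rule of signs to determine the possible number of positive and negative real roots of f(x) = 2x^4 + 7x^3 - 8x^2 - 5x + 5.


Descartes' rule of signs:

For positive roots, count sign changes in f(x) = 2x^4 + 7x^3 - 8x^2 - 5x + 5:
Signs of coefficients: +, +, -, -, +
Number of sign changes: 2
Possible positive real roots: 2, 0

For negative roots, examine f(-x) = 2x^4 - 7x^3 - 8x^2 + 5x + 5:
Signs of coefficients: +, -, -, +, +
Number of sign changes: 2
Possible negative real roots: 2, 0

Positive roots: 2 or 0; Negative roots: 2 or 0


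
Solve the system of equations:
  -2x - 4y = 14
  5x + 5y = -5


Using Cramer's rule:
Determinant D = (-2)(5) - (5)(-4) = -10 + 20 = 10
Dx = (14)(5) - (-5)(-4) = 70 - 20 = 50
Dy = (-2)(-5) - (5)(14) = 10 - 70 = -60
x = Dx/D = 50/10 = 5
y = Dy/D = -60/10 = -6

x = 5, y = -6


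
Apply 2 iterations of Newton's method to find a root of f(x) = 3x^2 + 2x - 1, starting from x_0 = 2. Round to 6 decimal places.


Newton's method: x_(n+1) = x_n - f(x_n)/f'(x_n)
f(x) = 3x^2 + 2x - 1
f'(x) = 6x + 2

Iteration 1:
  f(2.000000) = 15.000000
  f'(2.000000) = 14.000000
  x_1 = 2.000000 - (15.000000)/(14.000000) = 0.928571

Iteration 2:
  f(0.928571) = 3.443878
  f'(0.928571) = 7.571429
  x_2 = 0.928571 - (3.443878)/(7.571429) = 0.473720

x_2 = 0.473720


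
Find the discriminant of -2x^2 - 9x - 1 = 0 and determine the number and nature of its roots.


For ax^2 + bx + c = 0, discriminant D = b^2 - 4ac
Here a = -2, b = -9, c = -1
D = (-9)^2 - 4(-2)(-1) = 81 - 8 = 73

D = 73 > 0 but not a perfect square
The equation has 2 distinct real irrational roots.

Discriminant = 73, 2 distinct real irrational roots


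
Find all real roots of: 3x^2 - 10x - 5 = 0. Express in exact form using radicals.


Using the quadratic formula: x = (-b ± sqrt(b^2 - 4ac)) / (2a)
Here a = 3, b = -10, c = -5
Discriminant = b^2 - 4ac = (-10)^2 - 4(3)(-5) = 100 + 60 = 160
Since discriminant = 160 > 0, there are two real roots.
x = (10 ± 4*sqrt(10)) / 6
Simplifying: x = (5 ± 2*sqrt(10)) / 3
Numerically: x ≈ 3.7749 or x ≈ -0.4415

x = (5 + 2*sqrt(10)) / 3 or x = (5 - 2*sqrt(10)) / 3


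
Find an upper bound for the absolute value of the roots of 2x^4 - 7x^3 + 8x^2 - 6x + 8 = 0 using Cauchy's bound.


Cauchy's bound: all roots r satisfy |r| <= 1 + max(|a_i/a_n|) for i = 0,...,n-1
where a_n is the leading coefficient.

Coefficients: [2, -7, 8, -6, 8]
Leading coefficient a_n = 2
Ratios |a_i/a_n|: 7/2, 4, 3, 4
Maximum ratio: 4
Cauchy's bound: |r| <= 1 + 4 = 5

Upper bound = 5


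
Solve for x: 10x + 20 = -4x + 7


Starting with: 10x + 20 = -4x + 7
Move all x terms to left: (10 + 4)x = 7 - 20
Simplify: 14x = -13
Divide both sides by 14: x = -13/14

x = -13/14


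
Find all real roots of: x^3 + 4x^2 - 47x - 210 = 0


Let p(x) = x^3 + 4x^2 - 47x - 210. By the rational root theorem (leading coefficient 1), any rational root is an integer divisor of 210: try ±1, ±2, ... in turn.
Test x = 1: value = -252 ≠ 0.
Test x = -1: value = -160 ≠ 0.
Test x = 2: value = -280 ≠ 0.
Test x = -2: value = -108 ≠ 0.
Test x = 3: value = -288 ≠ 0.
Test x = -3: value = -60 ≠ 0.
Test x = 5: value = -220 ≠ 0.
Test x = -5: value = 0 ✓, so (x + 5) is a factor.
Synthetic division by (x + 5): bring down 1; 1(-5) + 4 = -1; (-1)(-5) - 47 = -42; (-42)(-5) - 210 = 0 → quotient x^2 - x - 42, remainder 0.
Solve the quadratic x^2 - x - 42 = 0: discriminant = (-1)^2 - 4(1)(-42) = 1 + 168 = 169.
sqrt(169) = 13, so x = (1 ± 13)/2: x = 7 or x = -6.

x = -6, x = -5, x = 7


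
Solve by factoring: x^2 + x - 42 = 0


We need two numbers that multiply to -42 and add to 1.
Those numbers are 7 and -6 (since 7 * (-6) = -42 and 7 + (-6) = 1).
So x^2 + x - 42 = (x + 7)(x - 6) = 0
Setting each factor to zero: x = -7 or x = 6

x = -7, x = 6


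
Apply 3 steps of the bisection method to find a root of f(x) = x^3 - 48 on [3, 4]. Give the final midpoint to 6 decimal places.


f(x) = x^3 - 48
f(3) = -21 < 0
f(4) = 16 > 0

Step 1: midpoint = (3.000000 + 4.000000)/2 = 3.500000
  f(3.500000) = -5.125000
  f(mid) < 0, so root is in [3.500000, 4.000000]

Step 2: midpoint = (3.500000 + 4.000000)/2 = 3.750000
  f(3.750000) = 4.734375
  f(mid) > 0, so root is in [3.500000, 3.750000]

Step 3: midpoint = (3.500000 + 3.750000)/2 = 3.625000
  f(3.625000) = -0.365234
  f(mid) < 0, so root is in [3.625000, 3.750000]

midpoint = 3.625000


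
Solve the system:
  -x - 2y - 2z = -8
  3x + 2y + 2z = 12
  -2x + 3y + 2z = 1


Using Cramer's rule. Expand each determinant along the first row.
D  = (-1)*[2*2 - 2*3] - (-2)*[3*2 - 2*(-2)] + (-2)*[3*3 - 2*(-2)]
  = (-1)*(-2) - (-2)*(10) + (-2)*(13) = -4
Dx = (-8)*[2*2 - 2*3] - (-2)*[12*2 - 2*1] + (-2)*[12*3 - 2*1]
  = (-8)*(-2) - (-2)*(22) + (-2)*(34) = -8
Dy = (-1)*[12*2 - 2*1] - (-8)*[3*2 - 2*(-2)] + (-2)*[3*1 - 12*(-2)]
  = (-1)*(22) - (-8)*(10) + (-2)*(27) = 4
Dz = (-1)*[2*1 - 12*3] - (-2)*[3*1 - 12*(-2)] + (-8)*[3*3 - 2*(-2)]
  = (-1)*(-34) - (-2)*(27) + (-8)*(13) = -16
x = Dx/D = -8/-4 = 2, y = Dy/D = 4/-4 = -1, z = Dz/D = -16/-4 = 4
Check eq1: (-1)(2) + (-2)(-1) + (-2)(4) = -8 = -8 ✓
Check eq2: (3)(2) + (2)(-1) + (2)(4) = 12 = 12 ✓
Check eq3: (-2)(2) + (3)(-1) + (2)(4) = 1 = 1 ✓

x = 2, y = -1, z = 4


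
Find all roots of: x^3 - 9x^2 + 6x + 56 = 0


Let p(x) = x^3 - 9x^2 + 6x + 56. By the rational root theorem (leading coefficient 1), any rational root is an integer divisor of 56: try ±1, ±2, ... in turn.
Test x = 1: value = 54 ≠ 0.
Test x = -1: value = 40 ≠ 0.
Test x = 2: value = 40 ≠ 0.
Test x = -2: value = 0 ✓, so (x + 2) is a factor.
Synthetic division by (x + 2): bring down 1; 1(-2) - 9 = -11; (-11)(-2) + 6 = 28; 28(-2) + 56 = 0 → quotient x^2 - 11x + 28, remainder 0.
Solve the quadratic x^2 - 11x + 28 = 0: discriminant = (-11)^2 - 4(1)(28) = 121 - 112 = 9.
sqrt(9) = 3, so x = (11 ± 3)/2: x = 7 or x = 4.
Collecting all roots found:

x = -2, x = 4, x = 7


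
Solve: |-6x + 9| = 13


An absolute value equation |expr| = 13 gives two cases:
Case 1: -6x + 9 = 13
  -6x = 4, so x = -2/3
Case 2: -6x + 9 = -13
  -6x = -22, so x = 11/3

x = -2/3, x = 11/3


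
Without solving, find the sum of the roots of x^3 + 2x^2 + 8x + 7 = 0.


By Vieta's formulas for x^3 + bx^2 + cx + d = 0:
  r1 + r2 + r3 = -b/a = -2
  r1*r2 + r1*r3 + r2*r3 = c/a = 8
  r1*r2*r3 = -d/a = -7


Sum = -2


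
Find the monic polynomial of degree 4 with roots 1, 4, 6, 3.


A monic polynomial with roots 1, 4, 6, 3 is:
p(x) = (x - 1)(x - 4)(x - 6)(x - 3)
After multiplying by (x - 1): x - 1
After multiplying by (x - 4): x^2 - 5x + 4
After multiplying by (x - 6): x^3 - 11x^2 + 34x - 24
After multiplying by (x - 3): x^4 - 14x^3 + 67x^2 - 126x + 72

x^4 - 14x^3 + 67x^2 - 126x + 72


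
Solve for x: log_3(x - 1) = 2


Convert to exponential form: x - 1 = 3^2 = 9
x = 9 + 1 = 10
Check: log_3(10 - 1) = log_3(9) = log_3(9) = 2 ✓

x = 10


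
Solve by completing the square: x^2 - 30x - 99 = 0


Start: x^2 - 30x - 99 = 0
Move constant: x^2 - 30x = 99
Half of -30 is -15, squared is 225
Add 225 to both sides: x^2 - 30x + 225 = 324
(x - 15)^2 = 324
x - 15 = ±18
x = 15 + 18 = 33 or x = 15 - 18 = -3

x = -3, x = 33
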